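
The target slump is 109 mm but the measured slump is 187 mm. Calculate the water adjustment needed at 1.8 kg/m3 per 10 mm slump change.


Difference = 109 - 187 = -78 mm
Water adjustment = -78 * 1.8 / 10 = -14.0 kg/m3

-14.0


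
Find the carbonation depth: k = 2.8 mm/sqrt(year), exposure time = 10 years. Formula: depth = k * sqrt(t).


depth = k * sqrt(t)
= 2.8 * sqrt(10)
= 8.85 mm

8.85


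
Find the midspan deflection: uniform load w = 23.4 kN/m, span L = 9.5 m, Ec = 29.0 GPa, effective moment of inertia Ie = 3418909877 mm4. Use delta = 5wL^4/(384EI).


Convert: L = 9.5 m = 9500 mm, Ec = 29.0 GPa = 29000 MPa
delta = 5 * 23.4 * 9500^4 / (384 * 29000 * 3418909877)
= 25.03 mm

25.03


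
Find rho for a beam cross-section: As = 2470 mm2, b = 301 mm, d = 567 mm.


rho = As / (b * d)
= 2470 / (301 * 567)
= 0.0145

0.0145


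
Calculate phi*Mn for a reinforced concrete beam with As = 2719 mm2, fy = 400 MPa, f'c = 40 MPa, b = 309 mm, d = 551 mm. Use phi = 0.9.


a = As * fy / (0.85 * f'c * b)
= 2719 * 400 / (0.85 * 40 * 309)
= 103.5218 mm
Mn = As * fy * (d - a/2) / 10^6
= 542.9724 kN-m
phi*Mn = 0.9 * 542.9724 = 488.68 kN-m

488.68


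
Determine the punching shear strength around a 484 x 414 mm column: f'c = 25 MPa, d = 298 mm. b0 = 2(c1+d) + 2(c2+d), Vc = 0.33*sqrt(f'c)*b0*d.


b0 = 2*(484 + 298) + 2*(414 + 298) = 2988 mm
Vc = 0.33 * sqrt(25) * 2988 * 298 / 1000
= 1469.2 kN

1469.2


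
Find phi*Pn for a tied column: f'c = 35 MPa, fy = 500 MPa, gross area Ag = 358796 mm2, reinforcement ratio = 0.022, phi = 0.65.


Ast = rho * Ag = 0.022 * 358796 = 7893.512 mm2
phi*Pn = 0.65 * 0.80 * (0.85 * 35 * (358796 - 7893.512) + 500 * 7893.512) / 1000
= 7480.77 kN

7480.77


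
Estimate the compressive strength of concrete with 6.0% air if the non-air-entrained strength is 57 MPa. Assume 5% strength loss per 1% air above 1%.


Strength loss = (6.0 - 1) * 5 = 25.0%
f'c = 57 * (1 - 25.0/100)
= 42.75 MPa

42.75


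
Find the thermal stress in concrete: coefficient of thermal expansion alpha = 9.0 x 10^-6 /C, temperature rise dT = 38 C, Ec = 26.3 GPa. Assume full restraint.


sigma = alpha * dT * Ec
= 9.0e-6 * 38 * 26.3 * 1000
= 8.995 MPa

8.995


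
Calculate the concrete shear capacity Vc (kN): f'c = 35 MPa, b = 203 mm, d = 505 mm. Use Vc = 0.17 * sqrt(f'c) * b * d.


Vc = 0.17 * sqrt(35) * 203 * 505 / 1000
= 103.1 kN

103.1


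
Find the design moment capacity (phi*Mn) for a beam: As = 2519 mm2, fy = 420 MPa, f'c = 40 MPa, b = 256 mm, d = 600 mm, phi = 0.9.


a = As * fy / (0.85 * f'c * b)
= 2519 * 420 / (0.85 * 40 * 256)
= 121.551 mm
Mn = As * fy * (d - a/2) / 10^6
= 570.4887 kN-m
phi*Mn = 0.9 * 570.4887 = 513.44 kN-m

513.44


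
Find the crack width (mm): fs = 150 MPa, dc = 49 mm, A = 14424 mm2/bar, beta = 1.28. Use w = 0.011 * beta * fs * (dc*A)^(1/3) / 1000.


w = 0.011 * beta * fs * (dc * A)^(1/3) / 1000
= 0.011 * 1.28 * 150 * (49 * 14424)^(1/3) / 1000
= 0.188 mm

0.188


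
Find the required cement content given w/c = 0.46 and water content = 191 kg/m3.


Cement = water / (w/c)
= 191 / 0.46
= 415.2 kg/m3

415.2


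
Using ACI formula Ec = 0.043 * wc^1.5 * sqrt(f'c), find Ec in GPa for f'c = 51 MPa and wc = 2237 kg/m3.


Ec = 0.043 * 2237^1.5 * sqrt(51) / 1000
= 32.49 GPa

32.49


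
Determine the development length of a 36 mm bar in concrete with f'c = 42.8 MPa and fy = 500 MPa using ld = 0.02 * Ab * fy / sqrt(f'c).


Ab = pi * 36^2 / 4 = 1017.876 mm2
ld = 0.02 * 1017.876 * 500 / sqrt(42.8)
= 1555.9 mm

1555.9


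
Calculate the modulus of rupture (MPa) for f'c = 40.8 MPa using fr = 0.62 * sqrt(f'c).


fr = 0.62 * sqrt(40.8)
= 3.96 MPa

3.96


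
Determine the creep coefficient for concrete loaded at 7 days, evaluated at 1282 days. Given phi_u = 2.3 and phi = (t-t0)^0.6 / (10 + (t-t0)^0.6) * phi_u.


dt = 1282 - 7 = 1275
phi = 1275^0.6 / (10 + 1275^0.6) * 2.3
= 2.023

2.023


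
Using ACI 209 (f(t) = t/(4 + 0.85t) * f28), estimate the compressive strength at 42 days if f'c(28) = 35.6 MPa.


f(42) = 42 / (4 + 0.85 * 42) * 35.6
= 42 / 39.7 * 35.6
= 37.66 MPa

37.66


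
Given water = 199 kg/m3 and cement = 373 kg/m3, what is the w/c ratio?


w/c = water / cement
w/c = 199 / 373 = 0.534

0.534


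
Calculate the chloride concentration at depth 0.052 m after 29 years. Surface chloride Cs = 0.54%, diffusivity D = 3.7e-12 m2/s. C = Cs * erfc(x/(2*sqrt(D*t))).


t_seconds = 29 * 365.25 * 24 * 3600 = 915170400.0 s
arg = 0.052 / (2 * sqrt(3.7e-12 * 915170400.0))
= 0.4468
erfc(0.4468) = 0.5275
C = 0.54 * 0.5275 = 0.2848%

0.2848


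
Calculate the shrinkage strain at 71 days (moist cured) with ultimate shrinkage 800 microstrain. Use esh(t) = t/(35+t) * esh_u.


esh(71) = 71 / (35 + 71) * 800
= 71 / 106 * 800
= 535.8 microstrain

535.8


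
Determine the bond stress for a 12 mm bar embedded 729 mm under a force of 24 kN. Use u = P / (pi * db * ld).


u = P / (pi * db * ld)
= 24 * 1000 / (pi * 12 * 729)
= 0.873 MPa

0.873


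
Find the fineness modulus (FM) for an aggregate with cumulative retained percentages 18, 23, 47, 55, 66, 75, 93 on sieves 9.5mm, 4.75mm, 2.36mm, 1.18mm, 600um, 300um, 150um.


FM = sum(cumulative % retained) / 100
= 377 / 100
= 3.77

3.77


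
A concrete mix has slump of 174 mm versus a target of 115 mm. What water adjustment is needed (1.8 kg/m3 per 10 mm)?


Difference = 115 - 174 = -59 mm
Water adjustment = -59 * 1.8 / 10 = -10.6 kg/m3

-10.6


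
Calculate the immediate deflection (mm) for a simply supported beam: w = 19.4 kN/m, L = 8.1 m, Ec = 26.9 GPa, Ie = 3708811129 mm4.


Convert: L = 8.1 m = 8100 mm, Ec = 26.9 GPa = 26900 MPa
delta = 5 * 19.4 * 8100^4 / (384 * 26900 * 3708811129)
= 10.9 mm

10.9


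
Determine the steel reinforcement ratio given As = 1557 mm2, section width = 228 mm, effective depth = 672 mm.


rho = As / (b * d)
= 1557 / (228 * 672)
= 0.0102

0.0102


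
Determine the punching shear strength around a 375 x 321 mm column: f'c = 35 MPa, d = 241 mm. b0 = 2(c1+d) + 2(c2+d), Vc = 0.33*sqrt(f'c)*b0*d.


b0 = 2*(375 + 241) + 2*(321 + 241) = 2356 mm
Vc = 0.33 * sqrt(35) * 2356 * 241 / 1000
= 1108.51 kN

1108.51


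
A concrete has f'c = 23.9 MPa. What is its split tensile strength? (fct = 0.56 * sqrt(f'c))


fct = 0.56 * sqrt(23.9)
= 0.56 * 4.889
= 2.738 MPa

2.738


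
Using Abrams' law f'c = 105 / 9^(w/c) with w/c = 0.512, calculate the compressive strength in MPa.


f'c = 105 / 9^0.512
= 105 / 3.08
= 34.09 MPa

34.09


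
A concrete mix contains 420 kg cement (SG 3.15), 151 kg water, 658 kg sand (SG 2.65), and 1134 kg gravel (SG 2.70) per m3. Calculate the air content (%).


Vol cement = 420 / (3.15 * 1000) = 0.133333 m3
Vol water = 151 / 1000 = 0.151 m3
Vol sand = 658 / (2.65 * 1000) = 0.248302 m3
Vol gravel = 1134 / (2.70 * 1000) = 0.42 m3
Total solid + water volume = 0.952635 m3
Air = (1 - 0.952635) * 100 = 4.74%

4.74


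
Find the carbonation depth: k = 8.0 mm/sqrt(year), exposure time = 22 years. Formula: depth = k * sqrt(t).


depth = k * sqrt(t)
= 8.0 * sqrt(22)
= 37.52 mm

37.52


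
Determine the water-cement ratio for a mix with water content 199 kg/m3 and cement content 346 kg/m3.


w/c = water / cement
w/c = 199 / 346 = 0.575

0.575


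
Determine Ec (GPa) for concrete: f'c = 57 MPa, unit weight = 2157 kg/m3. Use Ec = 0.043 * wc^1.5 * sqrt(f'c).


Ec = 0.043 * 2157^1.5 * sqrt(57) / 1000
= 32.52 GPa

32.52


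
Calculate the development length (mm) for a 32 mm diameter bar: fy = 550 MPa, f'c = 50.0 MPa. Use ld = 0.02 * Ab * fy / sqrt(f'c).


Ab = pi * 32^2 / 4 = 804.248 mm2
ld = 0.02 * 804.248 * 550 / sqrt(50.0)
= 1251.1 mm

1251.1


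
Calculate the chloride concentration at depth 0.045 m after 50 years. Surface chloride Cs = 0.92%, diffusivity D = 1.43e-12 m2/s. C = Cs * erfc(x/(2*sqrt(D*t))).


t_seconds = 50 * 365.25 * 24 * 3600 = 1577880000.0 s
arg = 0.045 / (2 * sqrt(1.43e-12 * 1577880000.0))
= 0.4737
erfc(0.4737) = 0.5029
C = 0.92 * 0.5029 = 0.4627%

0.4627


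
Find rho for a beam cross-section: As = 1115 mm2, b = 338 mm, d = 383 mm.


rho = As / (b * d)
= 1115 / (338 * 383)
= 0.0086

0.0086


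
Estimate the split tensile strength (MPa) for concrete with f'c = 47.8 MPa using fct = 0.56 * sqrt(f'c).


fct = 0.56 * sqrt(47.8)
= 0.56 * 6.914
= 3.872 MPa

3.872


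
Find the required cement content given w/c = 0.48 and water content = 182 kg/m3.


Cement = water / (w/c)
= 182 / 0.48
= 379.2 kg/m3

379.2


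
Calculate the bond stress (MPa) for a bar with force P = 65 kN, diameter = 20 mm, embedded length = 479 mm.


u = P / (pi * db * ld)
= 65 * 1000 / (pi * 20 * 479)
= 2.16 MPa

2.16


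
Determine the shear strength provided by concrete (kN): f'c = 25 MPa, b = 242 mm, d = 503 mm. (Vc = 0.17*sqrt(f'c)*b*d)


Vc = 0.17 * sqrt(25) * 242 * 503 / 1000
= 103.47 kN

103.47


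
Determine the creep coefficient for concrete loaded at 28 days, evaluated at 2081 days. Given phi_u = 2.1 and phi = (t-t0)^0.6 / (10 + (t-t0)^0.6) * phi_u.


dt = 2081 - 28 = 2053
phi = 2053^0.6 / (10 + 2053^0.6) * 2.1
= 1.904

1.904


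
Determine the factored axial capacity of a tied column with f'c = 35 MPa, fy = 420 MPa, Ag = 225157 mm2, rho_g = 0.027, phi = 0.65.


Ast = rho * Ag = 0.027 * 225157 = 6079.239 mm2
phi*Pn = 0.65 * 0.80 * (0.85 * 35 * (225157 - 6079.239) + 420 * 6079.239) / 1000
= 4716.84 kN

4716.84


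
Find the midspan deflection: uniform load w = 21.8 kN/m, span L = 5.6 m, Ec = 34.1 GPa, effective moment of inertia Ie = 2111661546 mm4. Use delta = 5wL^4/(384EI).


Convert: L = 5.6 m = 5600 mm, Ec = 34.1 GPa = 34100 MPa
delta = 5 * 21.8 * 5600^4 / (384 * 34100 * 2111661546)
= 3.88 mm

3.88


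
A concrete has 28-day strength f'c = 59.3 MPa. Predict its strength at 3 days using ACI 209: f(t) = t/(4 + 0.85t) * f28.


f(3) = 3 / (4 + 0.85 * 3) * 59.3
= 3 / 6.55 * 59.3
= 27.16 MPa

27.16


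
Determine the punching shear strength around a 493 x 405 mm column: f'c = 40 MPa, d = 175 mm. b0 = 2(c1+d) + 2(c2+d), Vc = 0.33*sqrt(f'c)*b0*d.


b0 = 2*(493 + 175) + 2*(405 + 175) = 2496 mm
Vc = 0.33 * sqrt(40) * 2496 * 175 / 1000
= 911.65 kN

911.65


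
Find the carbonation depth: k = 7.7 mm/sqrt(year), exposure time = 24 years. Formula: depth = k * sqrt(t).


depth = k * sqrt(t)
= 7.7 * sqrt(24)
= 37.72 mm

37.72


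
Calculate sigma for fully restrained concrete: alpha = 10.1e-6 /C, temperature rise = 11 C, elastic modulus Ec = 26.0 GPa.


sigma = alpha * dT * Ec
= 10.1e-6 * 11 * 26.0 * 1000
= 2.889 MPa

2.889


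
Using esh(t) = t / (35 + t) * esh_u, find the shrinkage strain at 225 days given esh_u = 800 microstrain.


esh(225) = 225 / (35 + 225) * 800
= 225 / 260 * 800
= 692.3 microstrain

692.3


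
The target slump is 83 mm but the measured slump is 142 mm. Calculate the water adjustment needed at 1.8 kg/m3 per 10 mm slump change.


Difference = 83 - 142 = -59 mm
Water adjustment = -59 * 1.8 / 10 = -10.6 kg/m3

-10.6


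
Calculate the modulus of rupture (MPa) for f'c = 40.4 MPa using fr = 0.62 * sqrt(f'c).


fr = 0.62 * sqrt(40.4)
= 3.941 MPa

3.941


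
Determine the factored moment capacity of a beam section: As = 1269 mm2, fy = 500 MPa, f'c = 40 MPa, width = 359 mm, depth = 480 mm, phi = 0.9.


a = As * fy / (0.85 * f'c * b)
= 1269 * 500 / (0.85 * 40 * 359)
= 51.9826 mm
Mn = As * fy * (d - a/2) / 10^6
= 288.0685 kN-m
phi*Mn = 0.9 * 288.0685 = 259.26 kN-m

259.26


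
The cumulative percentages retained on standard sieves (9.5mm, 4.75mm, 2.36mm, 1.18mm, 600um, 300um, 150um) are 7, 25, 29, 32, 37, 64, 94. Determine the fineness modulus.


FM = sum(cumulative % retained) / 100
= 288 / 100
= 2.88

2.88


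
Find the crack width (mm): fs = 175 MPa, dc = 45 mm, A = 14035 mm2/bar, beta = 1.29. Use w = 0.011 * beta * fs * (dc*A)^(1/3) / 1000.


w = 0.011 * beta * fs * (dc * A)^(1/3) / 1000
= 0.011 * 1.29 * 175 * (45 * 14035)^(1/3) / 1000
= 0.213 mm

0.213


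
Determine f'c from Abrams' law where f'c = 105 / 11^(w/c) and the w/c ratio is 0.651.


f'c = 105 / 11^0.651
= 105 / 4.764
= 22.04 MPa

22.04


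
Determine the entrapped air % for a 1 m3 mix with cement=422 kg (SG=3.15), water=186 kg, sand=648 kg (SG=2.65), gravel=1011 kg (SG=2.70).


Vol cement = 422 / (3.15 * 1000) = 0.133968 m3
Vol water = 186 / 1000 = 0.186 m3
Vol sand = 648 / (2.65 * 1000) = 0.244528 m3
Vol gravel = 1011 / (2.70 * 1000) = 0.374444 m3
Total solid + water volume = 0.938941 m3
Air = (1 - 0.938941) * 100 = 6.11%

6.11


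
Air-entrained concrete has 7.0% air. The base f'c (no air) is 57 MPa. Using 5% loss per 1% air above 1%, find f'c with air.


Strength loss = (7.0 - 1) * 5 = 30.0%
f'c = 57 * (1 - 30.0/100)
= 39.9 MPa

39.9


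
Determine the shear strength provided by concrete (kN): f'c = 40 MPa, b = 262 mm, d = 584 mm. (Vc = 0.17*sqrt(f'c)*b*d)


Vc = 0.17 * sqrt(40) * 262 * 584 / 1000
= 164.51 kN

164.51


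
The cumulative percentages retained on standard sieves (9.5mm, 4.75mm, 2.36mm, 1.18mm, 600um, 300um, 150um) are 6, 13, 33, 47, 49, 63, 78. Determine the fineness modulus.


FM = sum(cumulative % retained) / 100
= 289 / 100
= 2.89

2.89


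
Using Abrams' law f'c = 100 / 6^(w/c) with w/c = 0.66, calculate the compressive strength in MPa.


f'c = 100 / 6^0.66
= 100 / 3.263
= 30.65 MPa

30.65


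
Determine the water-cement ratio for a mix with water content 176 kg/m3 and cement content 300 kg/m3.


w/c = water / cement
w/c = 176 / 300 = 0.587

0.587


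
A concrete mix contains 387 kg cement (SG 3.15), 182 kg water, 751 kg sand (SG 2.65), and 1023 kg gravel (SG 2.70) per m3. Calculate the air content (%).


Vol cement = 387 / (3.15 * 1000) = 0.122857 m3
Vol water = 182 / 1000 = 0.182 m3
Vol sand = 751 / (2.65 * 1000) = 0.283396 m3
Vol gravel = 1023 / (2.70 * 1000) = 0.378889 m3
Total solid + water volume = 0.967142 m3
Air = (1 - 0.967142) * 100 = 3.29%

3.29


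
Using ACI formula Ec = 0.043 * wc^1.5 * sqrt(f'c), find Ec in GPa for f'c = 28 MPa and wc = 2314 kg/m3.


Ec = 0.043 * 2314^1.5 * sqrt(28) / 1000
= 25.33 GPa

25.33


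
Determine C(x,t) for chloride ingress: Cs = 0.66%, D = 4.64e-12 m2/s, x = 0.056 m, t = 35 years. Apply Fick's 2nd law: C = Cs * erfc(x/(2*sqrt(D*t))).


t_seconds = 35 * 365.25 * 24 * 3600 = 1104516000.0 s
arg = 0.056 / (2 * sqrt(4.64e-12 * 1104516000.0))
= 0.3911
erfc(0.3911) = 0.5802
C = 0.66 * 0.5802 = 0.3829%

0.3829


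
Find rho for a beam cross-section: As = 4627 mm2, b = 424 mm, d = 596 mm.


rho = As / (b * d)
= 4627 / (424 * 596)
= 0.0183

0.0183


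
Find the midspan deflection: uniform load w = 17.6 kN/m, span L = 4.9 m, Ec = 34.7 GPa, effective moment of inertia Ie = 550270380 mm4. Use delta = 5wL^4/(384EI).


Convert: L = 4.9 m = 4900 mm, Ec = 34.7 GPa = 34700 MPa
delta = 5 * 17.6 * 4900^4 / (384 * 34700 * 550270380)
= 6.92 mm

6.92


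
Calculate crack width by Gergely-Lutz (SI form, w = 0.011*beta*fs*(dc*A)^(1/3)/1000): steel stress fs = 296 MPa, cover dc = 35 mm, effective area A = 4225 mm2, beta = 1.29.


w = 0.011 * beta * fs * (dc * A)^(1/3) / 1000
= 0.011 * 1.29 * 296 * (35 * 4225)^(1/3) / 1000
= 0.222 mm

0.222


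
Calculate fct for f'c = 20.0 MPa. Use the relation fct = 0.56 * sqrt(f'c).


fct = 0.56 * sqrt(20.0)
= 0.56 * 4.472
= 2.504 MPa

2.504


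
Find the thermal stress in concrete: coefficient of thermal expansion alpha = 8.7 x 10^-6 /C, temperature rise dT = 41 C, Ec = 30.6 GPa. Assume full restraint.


sigma = alpha * dT * Ec
= 8.7e-6 * 41 * 30.6 * 1000
= 10.915 MPa

10.915


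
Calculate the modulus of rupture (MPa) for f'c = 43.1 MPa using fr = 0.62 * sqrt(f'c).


fr = 0.62 * sqrt(43.1)
= 4.07 MPa

4.07


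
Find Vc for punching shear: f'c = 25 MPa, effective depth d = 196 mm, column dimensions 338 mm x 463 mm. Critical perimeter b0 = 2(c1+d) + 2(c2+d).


b0 = 2*(338 + 196) + 2*(463 + 196) = 2386 mm
Vc = 0.33 * sqrt(25) * 2386 * 196 / 1000
= 771.63 kN

771.63


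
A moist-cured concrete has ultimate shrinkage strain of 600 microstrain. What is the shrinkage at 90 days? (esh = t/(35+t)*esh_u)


esh(90) = 90 / (35 + 90) * 600
= 90 / 125 * 600
= 432.0 microstrain

432.0


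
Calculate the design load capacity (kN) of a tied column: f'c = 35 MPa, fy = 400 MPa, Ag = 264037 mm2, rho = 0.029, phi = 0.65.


Ast = rho * Ag = 0.029 * 264037 = 7657.073 mm2
phi*Pn = 0.65 * 0.80 * (0.85 * 35 * (264037 - 7657.073) + 400 * 7657.073) / 1000
= 5558.87 kN

5558.87


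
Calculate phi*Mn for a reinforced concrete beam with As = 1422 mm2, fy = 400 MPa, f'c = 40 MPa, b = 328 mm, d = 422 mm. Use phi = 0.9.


a = As * fy / (0.85 * f'c * b)
= 1422 * 400 / (0.85 * 40 * 328)
= 51.0043 mm
Mn = As * fy * (d - a/2) / 10^6
= 225.528 kN-m
phi*Mn = 0.9 * 225.528 = 202.98 kN-m

202.98


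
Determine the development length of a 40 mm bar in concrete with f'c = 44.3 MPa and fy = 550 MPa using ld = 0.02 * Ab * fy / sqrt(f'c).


Ab = pi * 40^2 / 4 = 1256.637 mm2
ld = 0.02 * 1256.637 * 550 / sqrt(44.3)
= 2076.8 mm

2076.8


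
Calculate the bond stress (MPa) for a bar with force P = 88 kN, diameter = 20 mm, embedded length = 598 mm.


u = P / (pi * db * ld)
= 88 * 1000 / (pi * 20 * 598)
= 2.342 MPa

2.342


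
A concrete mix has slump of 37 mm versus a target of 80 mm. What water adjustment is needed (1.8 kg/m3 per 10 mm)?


Difference = 80 - 37 = 43 mm
Water adjustment = 43 * 1.8 / 10 = 7.7 kg/m3

7.7


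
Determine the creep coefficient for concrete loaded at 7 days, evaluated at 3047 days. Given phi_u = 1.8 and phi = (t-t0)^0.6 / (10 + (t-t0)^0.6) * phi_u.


dt = 3047 - 7 = 3040
phi = 3040^0.6 / (10 + 3040^0.6) * 1.8
= 1.665

1.665


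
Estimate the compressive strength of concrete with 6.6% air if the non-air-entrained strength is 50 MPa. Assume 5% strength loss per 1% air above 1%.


Strength loss = (6.6 - 1) * 5 = 28.0%
f'c = 50 * (1 - 28.0/100)
= 36.0 MPa

36.0


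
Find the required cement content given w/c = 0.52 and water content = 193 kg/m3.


Cement = water / (w/c)
= 193 / 0.52
= 371.2 kg/m3

371.2


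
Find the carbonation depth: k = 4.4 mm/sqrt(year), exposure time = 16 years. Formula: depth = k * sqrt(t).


depth = k * sqrt(t)
= 4.4 * sqrt(16)
= 17.6 mm

17.6


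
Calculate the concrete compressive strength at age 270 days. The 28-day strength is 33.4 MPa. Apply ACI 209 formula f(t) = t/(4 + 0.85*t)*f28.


f(270) = 270 / (4 + 0.85 * 270) * 33.4
= 270 / 233.5 * 33.4
= 38.62 MPa

38.62


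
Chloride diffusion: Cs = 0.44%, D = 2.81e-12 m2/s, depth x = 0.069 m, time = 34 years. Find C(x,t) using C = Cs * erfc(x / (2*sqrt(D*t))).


t_seconds = 34 * 365.25 * 24 * 3600 = 1072958400.0 s
arg = 0.069 / (2 * sqrt(2.81e-12 * 1072958400.0))
= 0.6283
erfc(0.6283) = 0.3742
C = 0.44 * 0.3742 = 0.1647%

0.1647


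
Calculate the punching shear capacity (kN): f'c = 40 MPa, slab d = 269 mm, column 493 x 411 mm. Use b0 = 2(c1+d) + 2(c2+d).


b0 = 2*(493 + 269) + 2*(411 + 269) = 2884 mm
Vc = 0.33 * sqrt(40) * 2884 * 269 / 1000
= 1619.17 kN

1619.17


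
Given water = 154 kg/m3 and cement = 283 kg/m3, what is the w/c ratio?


w/c = water / cement
w/c = 154 / 283 = 0.544

0.544


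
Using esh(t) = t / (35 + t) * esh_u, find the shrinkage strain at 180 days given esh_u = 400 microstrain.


esh(180) = 180 / (35 + 180) * 400
= 180 / 215 * 400
= 334.9 microstrain

334.9


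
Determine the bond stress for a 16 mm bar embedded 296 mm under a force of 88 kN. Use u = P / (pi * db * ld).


u = P / (pi * db * ld)
= 88 * 1000 / (pi * 16 * 296)
= 5.915 MPa

5.915


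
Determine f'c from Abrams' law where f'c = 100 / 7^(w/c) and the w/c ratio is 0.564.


f'c = 100 / 7^0.564
= 100 / 2.997
= 33.37 MPa

33.37


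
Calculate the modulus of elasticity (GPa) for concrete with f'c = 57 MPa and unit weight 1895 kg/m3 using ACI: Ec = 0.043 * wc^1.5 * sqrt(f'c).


Ec = 0.043 * 1895^1.5 * sqrt(57) / 1000
= 26.78 GPa

26.78


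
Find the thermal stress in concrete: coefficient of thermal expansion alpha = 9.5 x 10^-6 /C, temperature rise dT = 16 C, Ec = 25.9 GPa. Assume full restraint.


sigma = alpha * dT * Ec
= 9.5e-6 * 16 * 25.9 * 1000
= 3.937 MPa

3.937


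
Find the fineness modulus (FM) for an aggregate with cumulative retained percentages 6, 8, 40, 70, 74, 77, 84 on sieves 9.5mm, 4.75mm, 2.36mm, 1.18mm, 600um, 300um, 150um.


FM = sum(cumulative % retained) / 100
= 359 / 100
= 3.59

3.59


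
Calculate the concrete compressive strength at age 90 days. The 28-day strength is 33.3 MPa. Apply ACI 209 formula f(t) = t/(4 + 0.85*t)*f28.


f(90) = 90 / (4 + 0.85 * 90) * 33.3
= 90 / 80.5 * 33.3
= 37.23 MPa

37.23


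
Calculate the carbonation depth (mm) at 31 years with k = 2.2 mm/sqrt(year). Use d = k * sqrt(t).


depth = k * sqrt(t)
= 2.2 * sqrt(31)
= 12.25 mm

12.25


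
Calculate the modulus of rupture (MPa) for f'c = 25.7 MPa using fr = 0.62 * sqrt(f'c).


fr = 0.62 * sqrt(25.7)
= 3.143 MPa

3.143


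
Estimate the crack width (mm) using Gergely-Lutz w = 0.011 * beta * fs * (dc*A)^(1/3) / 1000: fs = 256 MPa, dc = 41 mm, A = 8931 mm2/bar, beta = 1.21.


w = 0.011 * beta * fs * (dc * A)^(1/3) / 1000
= 0.011 * 1.21 * 256 * (41 * 8931)^(1/3) / 1000
= 0.244 mm

0.244


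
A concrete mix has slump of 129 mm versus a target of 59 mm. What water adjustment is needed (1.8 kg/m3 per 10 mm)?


Difference = 59 - 129 = -70 mm
Water adjustment = -70 * 1.8 / 10 = -12.6 kg/m3

-12.6


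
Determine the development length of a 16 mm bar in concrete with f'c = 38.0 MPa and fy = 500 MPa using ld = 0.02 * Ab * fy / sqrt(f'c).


Ab = pi * 16^2 / 4 = 201.062 mm2
ld = 0.02 * 201.062 * 500 / sqrt(38.0)
= 326.2 mm

326.2


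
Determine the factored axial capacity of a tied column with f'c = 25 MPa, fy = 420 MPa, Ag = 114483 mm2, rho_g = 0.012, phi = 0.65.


Ast = rho * Ag = 0.012 * 114483 = 1373.796 mm2
phi*Pn = 0.65 * 0.80 * (0.85 * 25 * (114483 - 1373.796) + 420 * 1373.796) / 1000
= 1549.89 kN

1549.89


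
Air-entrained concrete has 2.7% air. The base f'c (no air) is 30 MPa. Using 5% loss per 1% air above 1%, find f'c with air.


Strength loss = (2.7 - 1) * 5 = 8.5%
f'c = 30 * (1 - 8.5/100)
= 27.45 MPa

27.45


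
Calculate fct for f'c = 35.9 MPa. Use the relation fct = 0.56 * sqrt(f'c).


fct = 0.56 * sqrt(35.9)
= 0.56 * 5.992
= 3.355 MPa

3.355


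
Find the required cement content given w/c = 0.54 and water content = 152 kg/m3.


Cement = water / (w/c)
= 152 / 0.54
= 281.5 kg/m3

281.5


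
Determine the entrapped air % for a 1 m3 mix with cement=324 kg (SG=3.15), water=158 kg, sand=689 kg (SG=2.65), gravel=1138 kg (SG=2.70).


Vol cement = 324 / (3.15 * 1000) = 0.102857 m3
Vol water = 158 / 1000 = 0.158 m3
Vol sand = 689 / (2.65 * 1000) = 0.26 m3
Vol gravel = 1138 / (2.70 * 1000) = 0.421481 m3
Total solid + water volume = 0.942339 m3
Air = (1 - 0.942339) * 100 = 5.77%

5.77


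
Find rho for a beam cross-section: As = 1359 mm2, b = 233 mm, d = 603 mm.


rho = As / (b * d)
= 1359 / (233 * 603)
= 0.0097

0.0097


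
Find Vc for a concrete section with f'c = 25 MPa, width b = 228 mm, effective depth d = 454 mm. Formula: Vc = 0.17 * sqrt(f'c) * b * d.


Vc = 0.17 * sqrt(25) * 228 * 454 / 1000
= 87.99 kN

87.99


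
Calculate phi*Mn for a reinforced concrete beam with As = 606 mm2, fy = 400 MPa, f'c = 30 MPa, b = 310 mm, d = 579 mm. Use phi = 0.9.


a = As * fy / (0.85 * f'c * b)
= 606 * 400 / (0.85 * 30 * 310)
= 30.6641 mm
Mn = As * fy * (d - a/2) / 10^6
= 136.6331 kN-m
phi*Mn = 0.9 * 136.6331 = 122.97 kN-m

122.97


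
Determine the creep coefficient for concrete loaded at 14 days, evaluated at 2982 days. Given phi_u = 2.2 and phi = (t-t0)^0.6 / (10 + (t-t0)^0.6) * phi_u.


dt = 2982 - 14 = 2968
phi = 2968^0.6 / (10 + 2968^0.6) * 2.2
= 2.032

2.032


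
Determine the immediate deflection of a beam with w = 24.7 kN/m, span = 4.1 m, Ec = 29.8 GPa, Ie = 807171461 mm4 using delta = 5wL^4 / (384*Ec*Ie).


Convert: L = 4.1 m = 4100 mm, Ec = 29.8 GPa = 29800 MPa
delta = 5 * 24.7 * 4100^4 / (384 * 29800 * 807171461)
= 3.78 mm

3.78


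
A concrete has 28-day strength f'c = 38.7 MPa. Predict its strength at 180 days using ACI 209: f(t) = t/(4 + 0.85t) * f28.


f(180) = 180 / (4 + 0.85 * 180) * 38.7
= 180 / 157.0 * 38.7
= 44.37 MPa

44.37


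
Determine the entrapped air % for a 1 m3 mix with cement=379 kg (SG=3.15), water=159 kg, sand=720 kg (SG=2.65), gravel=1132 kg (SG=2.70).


Vol cement = 379 / (3.15 * 1000) = 0.120317 m3
Vol water = 159 / 1000 = 0.159 m3
Vol sand = 720 / (2.65 * 1000) = 0.271698 m3
Vol gravel = 1132 / (2.70 * 1000) = 0.419259 m3
Total solid + water volume = 0.970275 m3
Air = (1 - 0.970275) * 100 = 2.97%

2.97


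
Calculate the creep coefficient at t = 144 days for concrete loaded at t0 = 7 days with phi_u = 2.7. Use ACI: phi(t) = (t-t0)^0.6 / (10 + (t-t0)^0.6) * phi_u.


dt = 144 - 7 = 137
phi = 137^0.6 / (10 + 137^0.6) * 2.7
= 1.774

1.774


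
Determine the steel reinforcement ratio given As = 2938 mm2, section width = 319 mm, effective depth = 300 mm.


rho = As / (b * d)
= 2938 / (319 * 300)
= 0.0307

0.0307


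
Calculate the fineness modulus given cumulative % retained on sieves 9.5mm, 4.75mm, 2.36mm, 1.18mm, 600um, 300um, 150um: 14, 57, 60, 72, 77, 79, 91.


FM = sum(cumulative % retained) / 100
= 450 / 100
= 4.5

4.5


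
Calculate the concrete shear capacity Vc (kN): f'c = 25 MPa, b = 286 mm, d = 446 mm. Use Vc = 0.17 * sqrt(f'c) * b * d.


Vc = 0.17 * sqrt(25) * 286 * 446 / 1000
= 108.42 kN

108.42


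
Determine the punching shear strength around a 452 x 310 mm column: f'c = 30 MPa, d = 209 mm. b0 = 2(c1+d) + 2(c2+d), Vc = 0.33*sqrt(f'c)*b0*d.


b0 = 2*(452 + 209) + 2*(310 + 209) = 2360 mm
Vc = 0.33 * sqrt(30) * 2360 * 209 / 1000
= 891.52 kN

891.52


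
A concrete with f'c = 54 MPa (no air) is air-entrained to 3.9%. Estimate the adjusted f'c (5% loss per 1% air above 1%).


Strength loss = (3.9 - 1) * 5 = 14.5%
f'c = 54 * (1 - 14.5/100)
= 46.17 MPa

46.17


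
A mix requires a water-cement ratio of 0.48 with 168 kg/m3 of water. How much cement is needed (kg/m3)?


Cement = water / (w/c)
= 168 / 0.48
= 350.0 kg/m3

350.0


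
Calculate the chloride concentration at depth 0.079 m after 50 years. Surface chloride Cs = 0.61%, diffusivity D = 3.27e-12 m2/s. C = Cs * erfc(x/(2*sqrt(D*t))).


t_seconds = 50 * 365.25 * 24 * 3600 = 1577880000.0 s
arg = 0.079 / (2 * sqrt(3.27e-12 * 1577880000.0))
= 0.5499
erfc(0.5499) = 0.4368
C = 0.61 * 0.4368 = 0.2664%

0.2664


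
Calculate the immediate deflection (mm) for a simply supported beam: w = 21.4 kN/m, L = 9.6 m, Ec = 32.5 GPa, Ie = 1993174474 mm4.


Convert: L = 9.6 m = 9600 mm, Ec = 32.5 GPa = 32500 MPa
delta = 5 * 21.4 * 9600^4 / (384 * 32500 * 1993174474)
= 36.53 mm

36.53


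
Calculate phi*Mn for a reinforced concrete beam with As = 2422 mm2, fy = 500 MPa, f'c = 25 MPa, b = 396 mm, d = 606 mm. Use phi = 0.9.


a = As * fy / (0.85 * f'c * b)
= 2422 * 500 / (0.85 * 25 * 396)
= 143.9097 mm
Mn = As * fy * (d - a/2) / 10^6
= 646.7287 kN-m
phi*Mn = 0.9 * 646.7287 = 582.06 kN-m

582.06


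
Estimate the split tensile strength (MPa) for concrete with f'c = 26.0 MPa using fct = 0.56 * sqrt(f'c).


fct = 0.56 * sqrt(26.0)
= 0.56 * 5.099
= 2.855 MPa

2.855


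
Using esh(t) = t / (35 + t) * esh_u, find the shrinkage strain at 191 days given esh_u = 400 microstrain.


esh(191) = 191 / (35 + 191) * 400
= 191 / 226 * 400
= 338.1 microstrain

338.1


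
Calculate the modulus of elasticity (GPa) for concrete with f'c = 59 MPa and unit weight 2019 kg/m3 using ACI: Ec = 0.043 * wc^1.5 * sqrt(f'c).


Ec = 0.043 * 2019^1.5 * sqrt(59) / 1000
= 29.96 GPa

29.96


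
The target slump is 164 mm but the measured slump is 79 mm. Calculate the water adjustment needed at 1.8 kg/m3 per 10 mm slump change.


Difference = 164 - 79 = 85 mm
Water adjustment = 85 * 1.8 / 10 = 15.3 kg/m3

15.3


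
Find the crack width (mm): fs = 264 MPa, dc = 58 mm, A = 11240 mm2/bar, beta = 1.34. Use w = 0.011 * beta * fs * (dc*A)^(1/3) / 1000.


w = 0.011 * beta * fs * (dc * A)^(1/3) / 1000
= 0.011 * 1.34 * 264 * (58 * 11240)^(1/3) / 1000
= 0.337 mm

0.337


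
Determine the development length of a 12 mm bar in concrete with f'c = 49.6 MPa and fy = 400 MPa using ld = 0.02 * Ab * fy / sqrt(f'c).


Ab = pi * 12^2 / 4 = 113.097 mm2
ld = 0.02 * 113.097 * 400 / sqrt(49.6)
= 128.5 mm

128.5


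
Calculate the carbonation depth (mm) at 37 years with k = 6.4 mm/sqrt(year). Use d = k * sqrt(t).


depth = k * sqrt(t)
= 6.4 * sqrt(37)
= 38.93 mm

38.93


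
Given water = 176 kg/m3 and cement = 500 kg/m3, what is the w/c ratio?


w/c = water / cement
w/c = 176 / 500 = 0.352

0.352


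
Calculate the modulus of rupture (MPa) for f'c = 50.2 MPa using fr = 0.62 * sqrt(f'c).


fr = 0.62 * sqrt(50.2)
= 4.393 MPa

4.393


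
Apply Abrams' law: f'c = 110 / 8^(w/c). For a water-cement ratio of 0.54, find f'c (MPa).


f'c = 110 / 8^0.54
= 110 / 3.074
= 35.79 MPa

35.79


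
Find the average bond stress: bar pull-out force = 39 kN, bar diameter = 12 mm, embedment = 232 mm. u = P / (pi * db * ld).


u = P / (pi * db * ld)
= 39 * 1000 / (pi * 12 * 232)
= 4.459 MPa

4.459


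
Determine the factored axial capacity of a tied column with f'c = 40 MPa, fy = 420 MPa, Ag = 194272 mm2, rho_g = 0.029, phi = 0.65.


Ast = rho * Ag = 0.029 * 194272 = 5633.888 mm2
phi*Pn = 0.65 * 0.80 * (0.85 * 40 * (194272 - 5633.888) + 420 * 5633.888) / 1000
= 4565.56 kN

4565.56


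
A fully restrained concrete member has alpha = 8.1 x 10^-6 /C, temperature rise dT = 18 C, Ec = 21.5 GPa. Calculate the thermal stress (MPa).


sigma = alpha * dT * Ec
= 8.1e-6 * 18 * 21.5 * 1000
= 3.135 MPa

3.135


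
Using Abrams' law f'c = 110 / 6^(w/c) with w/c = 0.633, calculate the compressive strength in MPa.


f'c = 110 / 6^0.633
= 110 / 3.109
= 35.39 MPa

35.39


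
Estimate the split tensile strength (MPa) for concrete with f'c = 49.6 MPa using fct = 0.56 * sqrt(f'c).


fct = 0.56 * sqrt(49.6)
= 0.56 * 7.043
= 3.944 MPa

3.944


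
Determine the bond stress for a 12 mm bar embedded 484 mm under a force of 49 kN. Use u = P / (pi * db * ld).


u = P / (pi * db * ld)
= 49 * 1000 / (pi * 12 * 484)
= 2.685 MPa

2.685


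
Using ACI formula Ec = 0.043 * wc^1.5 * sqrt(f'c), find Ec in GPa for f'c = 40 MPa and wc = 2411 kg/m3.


Ec = 0.043 * 2411^1.5 * sqrt(40) / 1000
= 32.2 GPa

32.2


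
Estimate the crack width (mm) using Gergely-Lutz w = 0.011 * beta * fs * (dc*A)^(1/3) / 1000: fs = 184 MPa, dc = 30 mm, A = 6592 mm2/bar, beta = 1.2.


w = 0.011 * beta * fs * (dc * A)^(1/3) / 1000
= 0.011 * 1.2 * 184 * (30 * 6592)^(1/3) / 1000
= 0.142 mm

0.142


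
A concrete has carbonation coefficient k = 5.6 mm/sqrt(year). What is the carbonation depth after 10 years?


depth = k * sqrt(t)
= 5.6 * sqrt(10)
= 17.71 mm

17.71


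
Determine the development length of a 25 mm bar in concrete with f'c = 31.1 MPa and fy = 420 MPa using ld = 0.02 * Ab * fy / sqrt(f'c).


Ab = pi * 25^2 / 4 = 490.874 mm2
ld = 0.02 * 490.874 * 420 / sqrt(31.1)
= 739.4 mm

739.4


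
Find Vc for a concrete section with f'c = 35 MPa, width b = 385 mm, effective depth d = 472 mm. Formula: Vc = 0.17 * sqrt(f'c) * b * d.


Vc = 0.17 * sqrt(35) * 385 * 472 / 1000
= 182.76 kN

182.76


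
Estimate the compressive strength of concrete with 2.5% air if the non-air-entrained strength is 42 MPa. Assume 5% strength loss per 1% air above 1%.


Strength loss = (2.5 - 1) * 5 = 7.5%
f'c = 42 * (1 - 7.5/100)
= 38.85 MPa

38.85


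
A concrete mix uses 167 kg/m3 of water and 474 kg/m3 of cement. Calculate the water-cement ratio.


w/c = water / cement
w/c = 167 / 474 = 0.352

0.352


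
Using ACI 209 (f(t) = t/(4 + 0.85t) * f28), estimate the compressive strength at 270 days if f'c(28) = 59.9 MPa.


f(270) = 270 / (4 + 0.85 * 270) * 59.9
= 270 / 233.5 * 59.9
= 69.26 MPa

69.26


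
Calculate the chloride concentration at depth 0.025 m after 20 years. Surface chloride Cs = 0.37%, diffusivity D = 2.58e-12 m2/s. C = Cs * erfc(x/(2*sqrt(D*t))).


t_seconds = 20 * 365.25 * 24 * 3600 = 631152000.0 s
arg = 0.025 / (2 * sqrt(2.58e-12 * 631152000.0))
= 0.3098
erfc(0.3098) = 0.6613
C = 0.37 * 0.6613 = 0.2447%

0.2447


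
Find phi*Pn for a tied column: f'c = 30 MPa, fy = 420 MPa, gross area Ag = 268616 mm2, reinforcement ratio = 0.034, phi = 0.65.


Ast = rho * Ag = 0.034 * 268616 = 9132.944 mm2
phi*Pn = 0.65 * 0.80 * (0.85 * 30 * (268616 - 9132.944) + 420 * 9132.944) / 1000
= 5435.38 kN

5435.38


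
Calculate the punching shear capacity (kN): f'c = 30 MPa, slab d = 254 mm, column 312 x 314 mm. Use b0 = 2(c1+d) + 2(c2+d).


b0 = 2*(312 + 254) + 2*(314 + 254) = 2268 mm
Vc = 0.33 * sqrt(30) * 2268 * 254 / 1000
= 1041.24 kN

1041.24


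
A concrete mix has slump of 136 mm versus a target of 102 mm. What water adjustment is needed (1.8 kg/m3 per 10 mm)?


Difference = 102 - 136 = -34 mm
Water adjustment = -34 * 1.8 / 10 = -6.1 kg/m3

-6.1


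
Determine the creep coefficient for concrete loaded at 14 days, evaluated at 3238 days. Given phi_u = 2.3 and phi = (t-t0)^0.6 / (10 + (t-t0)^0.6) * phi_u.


dt = 3238 - 14 = 3224
phi = 3224^0.6 / (10 + 3224^0.6) * 2.3
= 2.133

2.133


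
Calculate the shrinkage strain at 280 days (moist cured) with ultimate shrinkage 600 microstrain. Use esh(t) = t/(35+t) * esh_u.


esh(280) = 280 / (35 + 280) * 600
= 280 / 315 * 600
= 533.3 microstrain

533.3


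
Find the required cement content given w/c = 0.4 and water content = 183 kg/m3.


Cement = water / (w/c)
= 183 / 0.4
= 457.5 kg/m3

457.5


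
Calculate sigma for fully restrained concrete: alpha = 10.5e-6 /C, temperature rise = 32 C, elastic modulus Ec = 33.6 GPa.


sigma = alpha * dT * Ec
= 10.5e-6 * 32 * 33.6 * 1000
= 11.29 MPa

11.29


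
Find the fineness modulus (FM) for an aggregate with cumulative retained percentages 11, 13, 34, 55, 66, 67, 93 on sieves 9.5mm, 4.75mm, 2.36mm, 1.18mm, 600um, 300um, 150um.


FM = sum(cumulative % retained) / 100
= 339 / 100
= 3.39

3.39


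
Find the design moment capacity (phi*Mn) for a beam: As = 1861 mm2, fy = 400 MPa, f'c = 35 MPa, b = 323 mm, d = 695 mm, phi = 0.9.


a = As * fy / (0.85 * f'c * b)
= 1861 * 400 / (0.85 * 35 * 323)
= 77.467 mm
Mn = As * fy * (d - a/2) / 10^6
= 488.5248 kN-m
phi*Mn = 0.9 * 488.5248 = 439.67 kN-m

439.67


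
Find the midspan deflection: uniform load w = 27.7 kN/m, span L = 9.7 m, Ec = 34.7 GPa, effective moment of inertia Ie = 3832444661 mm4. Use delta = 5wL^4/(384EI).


Convert: L = 9.7 m = 9700 mm, Ec = 34.7 GPa = 34700 MPa
delta = 5 * 27.7 * 9700^4 / (384 * 34700 * 3832444661)
= 24.01 mm

24.01


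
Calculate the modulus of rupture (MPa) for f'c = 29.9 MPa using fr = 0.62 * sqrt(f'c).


fr = 0.62 * sqrt(29.9)
= 3.39 MPa

3.39


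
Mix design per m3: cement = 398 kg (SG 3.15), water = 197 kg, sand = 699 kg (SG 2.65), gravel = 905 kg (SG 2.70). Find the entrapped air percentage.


Vol cement = 398 / (3.15 * 1000) = 0.126349 m3
Vol water = 197 / 1000 = 0.197 m3
Vol sand = 699 / (2.65 * 1000) = 0.263774 m3
Vol gravel = 905 / (2.70 * 1000) = 0.335185 m3
Total solid + water volume = 0.922308 m3
Air = (1 - 0.922308) * 100 = 7.77%

7.77


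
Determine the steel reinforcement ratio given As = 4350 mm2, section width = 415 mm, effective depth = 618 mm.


rho = As / (b * d)
= 4350 / (415 * 618)
= 0.017

0.017


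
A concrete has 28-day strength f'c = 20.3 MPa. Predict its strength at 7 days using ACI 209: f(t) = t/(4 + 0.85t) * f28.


f(7) = 7 / (4 + 0.85 * 7) * 20.3
= 7 / 9.95 * 20.3
= 14.28 MPa

14.28


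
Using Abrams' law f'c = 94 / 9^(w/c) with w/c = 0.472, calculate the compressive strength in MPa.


f'c = 94 / 9^0.472
= 94 / 2.821
= 33.32 MPa

33.32


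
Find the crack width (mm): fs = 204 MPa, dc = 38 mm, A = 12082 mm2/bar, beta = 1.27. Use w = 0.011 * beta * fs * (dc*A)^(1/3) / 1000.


w = 0.011 * beta * fs * (dc * A)^(1/3) / 1000
= 0.011 * 1.27 * 204 * (38 * 12082)^(1/3) / 1000
= 0.22 mm

0.22


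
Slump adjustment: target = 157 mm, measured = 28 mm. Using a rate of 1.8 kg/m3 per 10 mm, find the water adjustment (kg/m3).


Difference = 157 - 28 = 129 mm
Water adjustment = 129 * 1.8 / 10 = 23.2 kg/m3

23.2


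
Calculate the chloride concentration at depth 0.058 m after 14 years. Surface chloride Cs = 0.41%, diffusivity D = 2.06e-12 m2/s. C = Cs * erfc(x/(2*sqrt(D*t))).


t_seconds = 14 * 365.25 * 24 * 3600 = 441806400.0 s
arg = 0.058 / (2 * sqrt(2.06e-12 * 441806400.0))
= 0.9613
erfc(0.9613) = 0.174
C = 0.41 * 0.174 = 0.0713%

0.0713


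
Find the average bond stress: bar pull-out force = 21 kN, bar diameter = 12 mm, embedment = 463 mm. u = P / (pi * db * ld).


u = P / (pi * db * ld)
= 21 * 1000 / (pi * 12 * 463)
= 1.203 MPa

1.203


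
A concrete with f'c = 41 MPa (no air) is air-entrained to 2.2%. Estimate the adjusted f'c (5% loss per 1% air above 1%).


Strength loss = (2.2 - 1) * 5 = 6.0%
f'c = 41 * (1 - 6.0/100)
= 38.54 MPa

38.54


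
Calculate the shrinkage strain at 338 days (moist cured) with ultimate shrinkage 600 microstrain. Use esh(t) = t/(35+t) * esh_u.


esh(338) = 338 / (35 + 338) * 600
= 338 / 373 * 600
= 543.7 microstrain

543.7


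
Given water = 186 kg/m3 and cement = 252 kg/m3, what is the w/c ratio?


w/c = water / cement
w/c = 186 / 252 = 0.738

0.738


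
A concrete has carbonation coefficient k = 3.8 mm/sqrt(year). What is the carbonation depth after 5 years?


depth = k * sqrt(t)
= 3.8 * sqrt(5)
= 8.5 mm

8.5


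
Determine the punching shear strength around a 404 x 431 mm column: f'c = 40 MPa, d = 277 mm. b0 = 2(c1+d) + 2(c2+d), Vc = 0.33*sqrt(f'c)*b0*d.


b0 = 2*(404 + 277) + 2*(431 + 277) = 2778 mm
Vc = 0.33 * sqrt(40) * 2778 * 277 / 1000
= 1606.04 kN

1606.04


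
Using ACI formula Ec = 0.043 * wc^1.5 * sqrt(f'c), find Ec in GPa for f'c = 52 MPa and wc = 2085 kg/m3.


Ec = 0.043 * 2085^1.5 * sqrt(52) / 1000
= 29.52 GPa

29.52


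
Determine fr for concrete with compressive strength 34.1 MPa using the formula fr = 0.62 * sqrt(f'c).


fr = 0.62 * sqrt(34.1)
= 3.621 MPa

3.621


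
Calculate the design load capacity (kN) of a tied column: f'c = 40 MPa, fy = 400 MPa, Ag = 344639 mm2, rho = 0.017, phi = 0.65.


Ast = rho * Ag = 0.017 * 344639 = 5858.863 mm2
phi*Pn = 0.65 * 0.80 * (0.85 * 40 * (344639 - 5858.863) + 400 * 5858.863) / 1000
= 7208.28 kN

7208.28


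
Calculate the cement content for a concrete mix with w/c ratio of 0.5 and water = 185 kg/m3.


Cement = water / (w/c)
= 185 / 0.5
= 370.0 kg/m3

370.0


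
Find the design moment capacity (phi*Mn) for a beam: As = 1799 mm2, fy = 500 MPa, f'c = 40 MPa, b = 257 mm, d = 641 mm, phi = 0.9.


a = As * fy / (0.85 * f'c * b)
= 1799 * 500 / (0.85 * 40 * 257)
= 102.9412 mm
Mn = As * fy * (d - a/2) / 10^6
= 530.2817 kN-m
phi*Mn = 0.9 * 530.2817 = 477.25 kN-m

477.25


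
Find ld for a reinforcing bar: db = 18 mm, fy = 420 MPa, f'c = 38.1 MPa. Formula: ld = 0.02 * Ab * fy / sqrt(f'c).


Ab = pi * 18^2 / 4 = 254.469 mm2
ld = 0.02 * 254.469 * 420 / sqrt(38.1)
= 346.3 mm

346.3


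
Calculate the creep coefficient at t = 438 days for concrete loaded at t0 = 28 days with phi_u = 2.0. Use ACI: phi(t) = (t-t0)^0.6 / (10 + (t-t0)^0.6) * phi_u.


dt = 438 - 28 = 410
phi = 410^0.6 / (10 + 410^0.6) * 2.0
= 1.574

1.574


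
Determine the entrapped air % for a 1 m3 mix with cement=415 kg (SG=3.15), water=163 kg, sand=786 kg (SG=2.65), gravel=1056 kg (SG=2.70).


Vol cement = 415 / (3.15 * 1000) = 0.131746 m3
Vol water = 163 / 1000 = 0.163 m3
Vol sand = 786 / (2.65 * 1000) = 0.296604 m3
Vol gravel = 1056 / (2.70 * 1000) = 0.391111 m3
Total solid + water volume = 0.982461 m3
Air = (1 - 0.982461) * 100 = 1.75%

1.75
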